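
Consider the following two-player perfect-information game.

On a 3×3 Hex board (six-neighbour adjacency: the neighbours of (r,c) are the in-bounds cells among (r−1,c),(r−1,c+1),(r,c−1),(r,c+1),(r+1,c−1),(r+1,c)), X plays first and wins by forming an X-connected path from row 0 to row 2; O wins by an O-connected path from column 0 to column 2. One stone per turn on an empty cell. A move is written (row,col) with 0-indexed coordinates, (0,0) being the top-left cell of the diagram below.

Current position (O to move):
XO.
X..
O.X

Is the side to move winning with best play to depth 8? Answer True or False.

O winning at [XO./X../O.X]: True

[XO./X../O.X] O move#1: (0,2):-1/XOO/X../O.X, (1,1):+1/XO./XO./O.X*, (1,2):+1/XO./X.O/O.X, (2,1):-1/XO./X../OOX
[XO./XO./O.X] X move#2: (0,2):-1/XOX/XO./O.X*, (1,2):-1/XO./XOX/O.X, (2,1):-1/XO./XO./OXX
[XOX/XO./O.X] O move#3: (1,2):+1/XOX/XOO/O.X*, (2,1):-1/XOX/XO./OOX
[XOX/XOO/O.X] end (terminal -1, X#4); searched XO./X../O.X to 8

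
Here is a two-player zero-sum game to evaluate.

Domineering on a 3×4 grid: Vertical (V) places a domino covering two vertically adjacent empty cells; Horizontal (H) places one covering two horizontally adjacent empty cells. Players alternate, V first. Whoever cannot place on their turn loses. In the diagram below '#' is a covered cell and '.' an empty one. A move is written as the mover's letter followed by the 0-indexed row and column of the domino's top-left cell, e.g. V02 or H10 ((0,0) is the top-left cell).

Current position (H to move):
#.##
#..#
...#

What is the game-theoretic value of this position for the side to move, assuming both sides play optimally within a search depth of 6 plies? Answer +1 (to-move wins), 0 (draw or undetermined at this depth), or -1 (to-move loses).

value(#.##/#..#/...#, H) = +1

p1 H@[#.##/#..#/...#]: H11[#.##/####/...#]+1* H20[#.##/#..#/##.#]-1 H21[#.##/#..#/.###]-1
p2 V@[#.##/####/...#] terminal -1; root [#.##/#..#/...#] d6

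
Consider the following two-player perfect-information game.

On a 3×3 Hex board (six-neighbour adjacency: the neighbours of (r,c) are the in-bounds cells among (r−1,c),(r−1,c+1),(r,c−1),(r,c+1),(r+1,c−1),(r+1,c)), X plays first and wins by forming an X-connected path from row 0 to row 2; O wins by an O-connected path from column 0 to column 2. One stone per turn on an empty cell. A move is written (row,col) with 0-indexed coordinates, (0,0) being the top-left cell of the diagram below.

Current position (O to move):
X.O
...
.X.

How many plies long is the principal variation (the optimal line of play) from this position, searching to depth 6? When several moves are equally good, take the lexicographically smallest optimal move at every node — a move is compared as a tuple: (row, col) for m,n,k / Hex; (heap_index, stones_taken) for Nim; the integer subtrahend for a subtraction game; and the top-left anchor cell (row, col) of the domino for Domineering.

p1 O@[X.O/.../.X.]: (0,1)[XOO/.../.X.]-1 (1,0)[X.O/O../.X.]+1* (1,1)[X.O/.O./.X.]+1 (1,2)[X.O/..O/.X.]-1 (2,0)[X.O/.../OX.]-1 (2,2)[X.O/.../.XO]-1
p2 X@[X.O/O../.X.]: (0,1)[XXO/O../.X.]-1* (1,1)[X.O/OX./.X.]-1 (1,2)[X.O/O.X/.X.]-1 (2,0)[X.O/O../XX.]-1 (2,2)[X.O/O../.XX]-1
p3 O@[XXO/O../.X.]: (1,1)[XXO/OO./.X.]+1* (1,2)[XXO/O.O/.X.]-1 (2,0)[XXO/O../OX.]-1 (2,2)[XXO/O../.XO]-1
p4 X@[XXO/OO./.X.] terminal -1; root [X.O/.../.X.] d6

PV length from [X.O/.../.X.]: 3 plies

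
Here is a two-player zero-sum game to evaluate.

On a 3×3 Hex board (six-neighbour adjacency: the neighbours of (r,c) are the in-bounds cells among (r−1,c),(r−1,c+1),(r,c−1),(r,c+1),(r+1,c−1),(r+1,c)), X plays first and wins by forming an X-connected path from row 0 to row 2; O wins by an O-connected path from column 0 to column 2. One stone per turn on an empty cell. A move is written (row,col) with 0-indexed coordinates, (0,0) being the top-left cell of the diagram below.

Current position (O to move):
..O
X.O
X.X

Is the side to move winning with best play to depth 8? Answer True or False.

ply 1, O at ..O/X.O/X.X | (0,0)=-1→O.O/X.O/X.X*; (0,1)=-1→.OO/X.O/X.X; (1,1)=-1→..O/XOO/X.X; (2,1)=-1→..O/X.O/XOX
ply 2, X at O.O/X.O/X.X | (0,1)=+1→OXO/X.O/X.X*; (1,1)=-1→O.O/XXO/X.X; (2,1)=-1→O.O/X.O/XXX
ply 3: OXO/X.O/X.X is terminal -1 (O); from ..O/X.O/X.X depth 8

O winning at [..O/X.O/X.X]: False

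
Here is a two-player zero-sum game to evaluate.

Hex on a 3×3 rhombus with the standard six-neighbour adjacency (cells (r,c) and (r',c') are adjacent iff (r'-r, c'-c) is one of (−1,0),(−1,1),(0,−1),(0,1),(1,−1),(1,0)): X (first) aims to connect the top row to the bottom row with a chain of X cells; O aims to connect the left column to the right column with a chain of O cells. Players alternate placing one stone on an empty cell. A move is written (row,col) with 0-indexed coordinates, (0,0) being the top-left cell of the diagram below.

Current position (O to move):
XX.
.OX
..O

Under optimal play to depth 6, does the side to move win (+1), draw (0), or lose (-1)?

p1 O@[XX./.OX/..O]: (0,2)[XXO/.OX/..O]+1* (1,0)[XX./OOX/..O]+1 (2,0)[XX./.OX/O.O]+1 (2,1)[XX./.OX/.OO]+1
p2 X@[XXO/.OX/..O]: (1,0)[XXO/XOX/..O]-1* (2,0)[XXO/.OX/X.O]-1 (2,1)[XXO/.OX/.XO]-1
p3 O@[XXO/XOX/..O]: (2,0)[XXO/XOX/O.O]+1* (2,1)[XXO/XOX/.OO]-1
p4 X@[XXO/XOX/O.O] terminal -1; root [XX./.OX/..O] d6

value(XX./.OX/..O, O) = +1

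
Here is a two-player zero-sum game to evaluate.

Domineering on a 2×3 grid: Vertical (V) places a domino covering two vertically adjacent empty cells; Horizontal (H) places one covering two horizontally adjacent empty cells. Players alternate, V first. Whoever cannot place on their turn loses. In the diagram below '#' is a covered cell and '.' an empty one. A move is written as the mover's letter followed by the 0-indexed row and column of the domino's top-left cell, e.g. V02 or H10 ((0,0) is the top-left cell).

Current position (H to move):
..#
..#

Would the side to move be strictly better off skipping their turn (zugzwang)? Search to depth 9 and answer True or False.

zugzwang(..#/..#, H) = False

[..#/..#] H move#1: H00:+1/###/..#*, H10:+1/..#/###
[###/..#] end (terminal -1, V#2); searched ..#/..# to 9
pass branch (V moves first from the same position):
  | [..#/..#] V move#1: V00:+1/#.#/#.#*, V01:+1/.##/.##
  | [#.#/#.#] end (terminal -1, H#2); searched ..#/..# to 9
H moving scores +1; H passing scores -1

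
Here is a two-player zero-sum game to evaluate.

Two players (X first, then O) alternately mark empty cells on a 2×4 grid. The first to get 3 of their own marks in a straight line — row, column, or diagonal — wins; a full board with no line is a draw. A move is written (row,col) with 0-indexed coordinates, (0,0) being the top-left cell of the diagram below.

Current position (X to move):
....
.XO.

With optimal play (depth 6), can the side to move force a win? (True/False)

X winning at [..../.XO.]: False

[..../.XO.] X move#1: (0,0):+0/X.../.XO.*, (0,1):+0/.X../.XO., (0,2):+0/..X./.XO., (0,3):+0/...X/.XO., (1,0):+0/..../XXO., (1,3):+0/..../.XOX
[X.../.XO.] O move#2: (0,1):+0/XO../.XO.*, (0,2):+0/X.O./.XO., (0,3):+0/X..O/.XO., (1,0):+0/X.../OXO., (1,3):+0/X.../.XOO
[XO../.XO.] X move#3: (0,2):+0/XOX./.XO.*, (0,3):+0/XO.X/.XO., (1,0):+0/XO../XXO., (1,3):+0/XO../.XOX
[XOX./.XO.] O move#4: (0,3):+0/XOXO/.XO.*, (1,0):+0/XOX./OXO., (1,3):+0/XOX./.XOO
[XOXO/.XO.] X move#5: (1,0):+0/XOXO/XXO.*, (1,3):+0/XOXO/.XOX
[XOXO/XXO.] O move#6: (1,3):+0/XOXO/XXOO*
[XOXO/XXOO] end (terminal +0, X#7); searched ..../.XO. to 6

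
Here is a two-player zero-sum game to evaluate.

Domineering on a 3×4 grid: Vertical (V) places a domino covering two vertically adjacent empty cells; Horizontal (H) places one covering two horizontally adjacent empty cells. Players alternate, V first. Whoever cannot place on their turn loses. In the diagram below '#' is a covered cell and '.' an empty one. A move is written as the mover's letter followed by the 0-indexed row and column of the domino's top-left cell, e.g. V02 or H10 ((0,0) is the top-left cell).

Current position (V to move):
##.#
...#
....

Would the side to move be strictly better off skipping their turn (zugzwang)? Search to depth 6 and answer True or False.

[##.#/...#/....] V move#1: V02:-1/####/..##/...., V10:-1/##.#/#..#/#..., V11:+1/##.#/.#.#/.#..*, V12:-1/##.#/..##/..#.
[##.#/.#.#/.#..] H move#2: H22:-1/##.#/.#.#/.###*
[##.#/.#.#/.###] V move#3: V02:+1/####/.###/.###*, V10:+1/##.#/##.#/####
[####/.###/.###] end (terminal -1, H#4); searched ##.#/...#/.... to 6
pass branch (H moves first from the same position):
  | [##.#/...#/....] H move#1: H10:+1/##.#/##.#/....*, H11:+1/##.#/.###/...., H20:+1/##.#/...#/##.., H21:+1/##.#/...#/.##., H22:-1/##.#/...#/..##
  | [##.#/##.#/....] V move#2: V02:-1/####/####/....*, V12:-1/##.#/####/..#.
  | [####/####/....] H move#3: H20:+1/####/####/##..*, H21:+1/####/####/.##., H22:+1/####/####/..##
  | [####/####/##..] end (terminal -1, V#4); searched ##.#/...#/.... to 6
V moving scores +1; V passing scores -1

zugzwang(##.#/...#/...., V) = False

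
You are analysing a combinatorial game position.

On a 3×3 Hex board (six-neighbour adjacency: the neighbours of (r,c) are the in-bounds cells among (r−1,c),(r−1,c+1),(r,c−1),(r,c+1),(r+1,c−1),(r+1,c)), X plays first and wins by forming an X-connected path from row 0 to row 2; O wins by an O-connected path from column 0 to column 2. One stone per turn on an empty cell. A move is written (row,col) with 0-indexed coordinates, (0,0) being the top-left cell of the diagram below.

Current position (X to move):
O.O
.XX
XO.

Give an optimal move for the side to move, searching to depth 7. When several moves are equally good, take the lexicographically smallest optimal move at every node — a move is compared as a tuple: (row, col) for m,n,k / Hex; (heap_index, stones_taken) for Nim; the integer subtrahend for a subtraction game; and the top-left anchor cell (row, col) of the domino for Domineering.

ply 1, X at O.O/.XX/XO. | (0,1)=+1→OXO/.XX/XO.*; (1,0)=-1→O.O/XXX/XO.; (2,2)=-1→O.O/.XX/XOX
ply 2: OXO/.XX/XO. is terminal -1 (O); from O.O/.XX/XO. depth 7

X's best at [O.O/.XX/XO.]: (0,1)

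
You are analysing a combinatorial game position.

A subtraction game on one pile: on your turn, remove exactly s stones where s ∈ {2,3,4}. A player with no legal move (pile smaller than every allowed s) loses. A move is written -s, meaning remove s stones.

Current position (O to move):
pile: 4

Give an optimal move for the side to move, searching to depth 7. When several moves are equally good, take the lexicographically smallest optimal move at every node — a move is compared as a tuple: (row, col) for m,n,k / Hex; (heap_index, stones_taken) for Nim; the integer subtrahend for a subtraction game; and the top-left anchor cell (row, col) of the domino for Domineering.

ply 1, O at 4 | -2=-1→2; -3=+1→1*; -4=+1→0
ply 2: 1 is terminal -1 (X); from 4 depth 7

O's best at [4]: -3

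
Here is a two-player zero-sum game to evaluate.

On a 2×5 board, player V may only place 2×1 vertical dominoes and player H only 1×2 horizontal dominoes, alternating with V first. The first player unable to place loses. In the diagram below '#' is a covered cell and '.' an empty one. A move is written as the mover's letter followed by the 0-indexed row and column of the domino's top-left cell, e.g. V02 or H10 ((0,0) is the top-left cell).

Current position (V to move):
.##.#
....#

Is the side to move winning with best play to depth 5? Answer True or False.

[.##.#/....#] V move#1: V00:-1/###.#/#...#*, V03:-1/.####/...##
[###.#/#...#] H move#2: H11:-1/###.#/###.#, H12:+1/###.#/#.###*
[###.#/#.###] end (terminal -1, V#3); searched .##.#/....# to 5

V winning at [.##.#/....#]: False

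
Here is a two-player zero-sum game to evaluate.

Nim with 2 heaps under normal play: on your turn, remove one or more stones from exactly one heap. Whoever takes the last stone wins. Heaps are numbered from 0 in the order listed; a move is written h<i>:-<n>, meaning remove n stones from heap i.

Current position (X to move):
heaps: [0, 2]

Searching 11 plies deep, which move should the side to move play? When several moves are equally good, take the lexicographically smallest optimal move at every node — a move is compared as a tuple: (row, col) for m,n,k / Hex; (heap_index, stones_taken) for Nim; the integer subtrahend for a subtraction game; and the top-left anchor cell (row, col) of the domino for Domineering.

X's best at [(0,2)]: h1:-2

ply 1, X at (0,2) | h1:-1=-1→(0,1); h1:-2=+1→(0,0)*
ply 2: (0,0) is terminal -1 (O); from (0,2) depth 11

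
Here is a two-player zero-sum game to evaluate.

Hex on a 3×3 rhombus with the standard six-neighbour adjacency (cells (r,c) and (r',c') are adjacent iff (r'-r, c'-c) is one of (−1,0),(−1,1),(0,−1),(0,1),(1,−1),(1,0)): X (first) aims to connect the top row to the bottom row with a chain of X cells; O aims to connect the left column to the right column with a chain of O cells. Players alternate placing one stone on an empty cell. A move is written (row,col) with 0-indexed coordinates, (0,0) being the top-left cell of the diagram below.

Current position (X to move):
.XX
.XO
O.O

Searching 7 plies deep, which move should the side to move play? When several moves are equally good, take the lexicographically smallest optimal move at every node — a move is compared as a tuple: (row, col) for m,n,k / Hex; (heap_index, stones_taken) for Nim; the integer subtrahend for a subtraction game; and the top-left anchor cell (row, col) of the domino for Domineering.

[.XX/.XO/O.O] X move#1: (0,0):-1/XXX/.XO/O.O, (1,0):-1/.XX/XXO/O.O, (2,1):+1/.XX/.XO/OXO*
[.XX/.XO/OXO] end (terminal -1, O#2); searched .XX/.XO/O.O to 7

X's best at [.XX/.XO/O.O]: (2,1)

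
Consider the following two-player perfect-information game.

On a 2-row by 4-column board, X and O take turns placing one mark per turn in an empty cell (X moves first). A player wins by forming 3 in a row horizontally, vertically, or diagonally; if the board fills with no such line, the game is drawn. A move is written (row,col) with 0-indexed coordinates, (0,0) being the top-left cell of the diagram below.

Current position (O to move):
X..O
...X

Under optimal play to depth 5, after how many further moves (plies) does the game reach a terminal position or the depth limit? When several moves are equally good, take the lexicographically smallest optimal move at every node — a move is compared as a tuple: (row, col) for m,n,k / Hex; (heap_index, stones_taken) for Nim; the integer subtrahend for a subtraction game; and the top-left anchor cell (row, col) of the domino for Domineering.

ply 1, O at X..O/...X | (0,1)=+0→XO.O/...X*; (0,2)=+0→X.OO/...X; (1,0)=+0→X..O/O..X; (1,1)=+0→X..O/.O.X; (1,2)=+0→X..O/..OX
ply 2, X at XO.O/...X | (0,2)=+0→XOXO/...X*; (1,0)=-1→XO.O/X..X; (1,1)=-1→XO.O/.X.X; (1,2)=-1→XO.O/..XX
ply 3, O at XOXO/...X | (1,0)=+0→XOXO/O..X*; (1,1)=+0→XOXO/.O.X; (1,2)=+0→XOXO/..OX
ply 4, X at XOXO/O..X | (1,1)=+0→XOXO/OX.X*; (1,2)=+0→XOXO/O.XX
ply 5, O at XOXO/OX.X | (1,2)=+0→XOXO/OXOX*
ply 6: XOXO/OXOX is terminal +0 (X); from X..O/...X depth 5

PV length from [X..O/...X]: 5 plies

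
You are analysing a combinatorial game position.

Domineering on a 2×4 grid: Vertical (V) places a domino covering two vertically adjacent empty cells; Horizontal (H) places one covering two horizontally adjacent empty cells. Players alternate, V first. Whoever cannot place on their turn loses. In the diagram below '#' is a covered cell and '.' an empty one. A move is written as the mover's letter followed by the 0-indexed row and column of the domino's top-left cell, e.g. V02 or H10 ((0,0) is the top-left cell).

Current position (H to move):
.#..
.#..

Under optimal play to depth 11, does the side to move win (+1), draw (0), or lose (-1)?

p1 H@[.#../.#..]: H02[.###/.#..]+1* H12[.#../.###]+1
p2 V@[.###/.#..]: V00[####/##..]-1*
p3 H@[####/##..]: H12[####/####]+1*
p4 V@[####/####] terminal -1; root [.#../.#..] d11

value(.#../.#.., H) = +1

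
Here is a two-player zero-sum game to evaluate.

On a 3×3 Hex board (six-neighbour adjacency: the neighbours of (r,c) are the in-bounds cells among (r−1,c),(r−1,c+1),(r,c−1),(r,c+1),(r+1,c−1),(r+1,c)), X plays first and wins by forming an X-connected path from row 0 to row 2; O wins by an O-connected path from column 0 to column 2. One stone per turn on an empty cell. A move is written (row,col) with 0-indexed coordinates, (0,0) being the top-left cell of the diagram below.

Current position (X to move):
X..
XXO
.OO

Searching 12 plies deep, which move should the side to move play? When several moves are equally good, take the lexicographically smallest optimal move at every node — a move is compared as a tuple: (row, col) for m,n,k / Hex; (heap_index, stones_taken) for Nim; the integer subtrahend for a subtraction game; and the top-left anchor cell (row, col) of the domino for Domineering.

X's best at [X../XXO/.OO]: (2,0)

[X../XXO/.OO] X move#1: (0,1):-1/XX./XXO/.OO, (0,2):-1/X.X/XXO/.OO, (2,0):+1/X../XXO/XOO*
[X../XXO/XOO] end (terminal -1, O#2); searched X../XXO/.OO to 12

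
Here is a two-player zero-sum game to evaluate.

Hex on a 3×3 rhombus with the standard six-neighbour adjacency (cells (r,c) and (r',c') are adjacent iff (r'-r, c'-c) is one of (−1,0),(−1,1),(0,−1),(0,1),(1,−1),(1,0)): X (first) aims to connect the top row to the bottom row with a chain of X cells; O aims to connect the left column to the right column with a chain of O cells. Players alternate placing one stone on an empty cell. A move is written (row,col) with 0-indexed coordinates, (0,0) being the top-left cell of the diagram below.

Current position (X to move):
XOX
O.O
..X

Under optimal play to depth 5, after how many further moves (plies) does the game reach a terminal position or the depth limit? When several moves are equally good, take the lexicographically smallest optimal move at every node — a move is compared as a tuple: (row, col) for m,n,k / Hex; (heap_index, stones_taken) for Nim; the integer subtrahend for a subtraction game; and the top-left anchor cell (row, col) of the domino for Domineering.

PV length from [XOX/O.O/..X]: 3 plies

p1 X@[XOX/O.O/..X]: (1,1)[XOX/OXO/..X]+1* (2,0)[XOX/O.O/X.X]-1 (2,1)[XOX/O.O/.XX]-1
p2 O@[XOX/OXO/..X]: (2,0)[XOX/OXO/O.X]-1* (2,1)[XOX/OXO/.OX]-1
p3 X@[XOX/OXO/O.X]: (2,1)[XOX/OXO/OXX]+1*
p4 O@[XOX/OXO/OXX] terminal -1; root [XOX/O.O/..X] d5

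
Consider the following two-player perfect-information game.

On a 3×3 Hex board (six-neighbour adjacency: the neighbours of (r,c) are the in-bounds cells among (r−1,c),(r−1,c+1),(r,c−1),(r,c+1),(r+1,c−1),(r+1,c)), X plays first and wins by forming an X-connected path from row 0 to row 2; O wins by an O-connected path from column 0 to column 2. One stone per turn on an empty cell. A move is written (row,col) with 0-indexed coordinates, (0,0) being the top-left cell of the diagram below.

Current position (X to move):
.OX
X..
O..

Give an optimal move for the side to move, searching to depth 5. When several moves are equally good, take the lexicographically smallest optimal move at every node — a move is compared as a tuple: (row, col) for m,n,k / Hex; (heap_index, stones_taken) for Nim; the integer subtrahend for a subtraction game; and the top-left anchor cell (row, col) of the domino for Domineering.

ply 1, X at .OX/X../O.. | (0,0)=-1→XOX/X../O..; (1,1)=-1→.OX/XX./O..; (1,2)=+1→.OX/X.X/O..*; (2,1)=+1→.OX/X../OX.; (2,2)=-1→.OX/X../O.X
ply 2, O at .OX/X.X/O.. | (0,0)=-1→OOX/X.X/O..*; (1,1)=-1→.OX/XOX/O..; (2,1)=-1→.OX/X.X/OO.; (2,2)=-1→.OX/X.X/O.O
ply 3, X at OOX/X.X/O.. | (1,1)=+1→OOX/XXX/O..*; (2,1)=+1→OOX/X.X/OX.; (2,2)=+1→OOX/X.X/O.X
ply 4, O at OOX/XXX/O.. | (2,1)=-1→OOX/XXX/OO.*; (2,2)=-1→OOX/XXX/O.O
ply 5, X at OOX/XXX/OO. | (2,2)=+1→OOX/XXX/OOX*
ply 6: OOX/XXX/OOX is terminal -1 (O); from .OX/X../O.. depth 5

X's best at [.OX/X../O..]: (1,2)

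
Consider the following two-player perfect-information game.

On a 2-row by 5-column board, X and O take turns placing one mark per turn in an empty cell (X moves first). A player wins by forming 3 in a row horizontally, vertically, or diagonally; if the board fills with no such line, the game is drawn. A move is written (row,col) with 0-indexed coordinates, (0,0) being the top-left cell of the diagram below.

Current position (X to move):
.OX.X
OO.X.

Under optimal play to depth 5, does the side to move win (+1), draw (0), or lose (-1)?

ply 1, X at .OX.X/OO.X. | (0,0)=-1→XOX.X/OO.X.; (0,3)=+1→.OXXX/OO.X.*; (1,2)=+1→.OX.X/OOXX.; (1,4)=-1→.OX.X/OO.XX
ply 2: .OXXX/OO.X. is terminal -1 (O); from .OX.X/OO.X. depth 5

value(.OX.X/OO.X., X) = +1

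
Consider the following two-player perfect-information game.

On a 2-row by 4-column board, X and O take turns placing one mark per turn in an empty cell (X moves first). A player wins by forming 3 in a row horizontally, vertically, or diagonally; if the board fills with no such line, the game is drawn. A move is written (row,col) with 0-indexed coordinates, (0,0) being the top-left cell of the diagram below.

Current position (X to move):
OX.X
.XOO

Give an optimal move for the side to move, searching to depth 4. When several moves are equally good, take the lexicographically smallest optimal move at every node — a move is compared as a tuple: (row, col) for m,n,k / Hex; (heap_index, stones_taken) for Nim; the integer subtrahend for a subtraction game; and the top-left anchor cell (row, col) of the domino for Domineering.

X's best at [OX.X/.XOO]: (0,2)

[OX.X/.XOO] X move#1: (0,2):+1/OXXX/.XOO*, (1,0):+0/OX.X/XXOO
[OXXX/.XOO] end (terminal -1, O#2); searched OX.X/.XOO to 4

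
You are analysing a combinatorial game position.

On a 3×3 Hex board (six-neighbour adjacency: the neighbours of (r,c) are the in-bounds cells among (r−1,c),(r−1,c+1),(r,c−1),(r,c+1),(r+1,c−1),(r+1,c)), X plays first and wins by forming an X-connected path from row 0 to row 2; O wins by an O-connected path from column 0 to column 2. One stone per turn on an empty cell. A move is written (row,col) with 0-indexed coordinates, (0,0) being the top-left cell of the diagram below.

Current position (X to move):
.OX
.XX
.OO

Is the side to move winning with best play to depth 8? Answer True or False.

[.OX/.XX/.OO] X move#1: (0,0):-1/XOX/.XX/.OO, (1,0):-1/.OX/XXX/.OO, (2,0):+1/.OX/.XX/XOO*
[.OX/.XX/XOO] end (terminal -1, O#2); searched .OX/.XX/.OO to 8

X winning at [.OX/.XX/.OO]: True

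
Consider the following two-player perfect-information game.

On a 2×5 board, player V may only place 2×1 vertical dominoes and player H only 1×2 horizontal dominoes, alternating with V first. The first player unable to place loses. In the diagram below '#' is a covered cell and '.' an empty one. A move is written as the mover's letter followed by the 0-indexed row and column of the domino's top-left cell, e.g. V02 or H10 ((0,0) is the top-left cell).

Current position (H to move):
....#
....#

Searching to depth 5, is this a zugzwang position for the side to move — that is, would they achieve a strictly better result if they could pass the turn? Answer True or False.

p1 H@[....#/....#]: H00[##..#/....#]-1 H01[.##.#/....#]+1* H02[..###/....#]-1 H10[....#/##..#]-1 H11[....#/.##.#]+1 H12[....#/..###]-1
p2 V@[.##.#/....#]: V00[###.#/#...#]-1* V03[.####/...##]-1
p3 H@[###.#/#...#]: H11[###.#/###.#]-1 H12[###.#/#.###]+1*
p4 V@[###.#/#.###] terminal -1; root [....#/....#] d5
suppose H passes — search the same position with V to move:
pass> p1 V@[....#/....#]: V00[#...#/#...#]-1* V01[.#..#/.#..#]-1 V02[..#.#/..#.#]-1 V03[...##/...##]-1
pass> p2 H@[#...#/#...#]: H01[###.#/#...#]+1* H02[#.###/#...#]+1 H11[#...#/###.#]+1 H12[#...#/#.###]+1
pass> p3 V@[###.#/#...#]: V03[#####/#..##]-1*
pass> p4 H@[#####/#..##]: H11[#####/#####]+1*
pass> p5 V@[#####/#####] terminal -1; root [....#/....#] d5
for H: play +1, pass +1

zugzwang(....#/....#, H) = False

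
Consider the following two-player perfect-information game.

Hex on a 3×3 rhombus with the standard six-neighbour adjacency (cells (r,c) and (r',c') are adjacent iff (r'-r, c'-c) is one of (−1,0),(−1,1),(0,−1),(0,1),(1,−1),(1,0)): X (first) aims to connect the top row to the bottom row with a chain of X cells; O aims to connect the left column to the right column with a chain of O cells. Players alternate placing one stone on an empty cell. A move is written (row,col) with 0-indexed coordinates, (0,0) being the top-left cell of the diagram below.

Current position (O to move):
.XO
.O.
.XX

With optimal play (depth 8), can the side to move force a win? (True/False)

[.XO/.O./.XX] O move#1: (0,0):+1/OXO/.O./.XX*, (1,0):+1/.XO/OO./.XX, (1,2):+1/.XO/.OO/.XX, (2,0):+1/.XO/.O./OXX
[OXO/.O./.XX] X move#2: (1,0):-1/OXO/XO./.XX*, (1,2):-1/OXO/.OX/.XX, (2,0):-1/OXO/.O./XXX
[OXO/XO./.XX] O move#3: (1,2):-1/OXO/XOO/.XX, (2,0):+1/OXO/XO./OXX*
[OXO/XO./OXX] end (terminal -1, X#4); searched .XO/.O./.XX to 8

O winning at [.XO/.O./.XX]: True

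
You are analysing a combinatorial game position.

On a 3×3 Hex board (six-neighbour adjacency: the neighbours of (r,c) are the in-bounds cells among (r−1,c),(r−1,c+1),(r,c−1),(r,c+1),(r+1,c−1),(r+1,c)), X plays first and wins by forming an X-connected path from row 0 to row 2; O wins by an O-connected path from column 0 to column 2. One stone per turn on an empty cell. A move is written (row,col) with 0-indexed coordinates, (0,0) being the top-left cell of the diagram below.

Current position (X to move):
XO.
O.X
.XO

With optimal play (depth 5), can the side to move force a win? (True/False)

X winning at [XO./O.X/.XO]: True

[XO./O.X/.XO] X move#1: (0,2):+1/XOX/O.X/.XO*, (1,1):-1/XO./OXX/.XO, (2,0):-1/XO./O.X/XXO
[XOX/O.X/.XO] end (terminal -1, O#2); searched XO./O.X/.XO to 5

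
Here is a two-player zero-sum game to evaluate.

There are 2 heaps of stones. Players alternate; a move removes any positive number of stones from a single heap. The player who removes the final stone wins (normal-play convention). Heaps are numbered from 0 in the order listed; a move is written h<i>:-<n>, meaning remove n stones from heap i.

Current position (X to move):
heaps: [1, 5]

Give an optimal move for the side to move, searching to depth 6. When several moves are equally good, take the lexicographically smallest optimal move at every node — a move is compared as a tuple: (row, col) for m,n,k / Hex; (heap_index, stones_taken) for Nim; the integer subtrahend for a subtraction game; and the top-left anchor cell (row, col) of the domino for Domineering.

[(1,5)] X move#1: h0:-1:-1/(0,5), h1:-1:-1/(1,4), h1:-2:-1/(1,3), h1:-3:-1/(1,2), h1:-4:+1/(1,1)*, h1:-5:-1/(1,0)
[(1,1)] O move#2: h0:-1:-1/(0,1)*, h1:-1:-1/(1,0)
[(0,1)] X move#3: h1:-1:+1/(0,0)*
[(0,0)] end (terminal -1, O#4); searched (1,5) to 6

X's best at [(1,5)]: h1:-4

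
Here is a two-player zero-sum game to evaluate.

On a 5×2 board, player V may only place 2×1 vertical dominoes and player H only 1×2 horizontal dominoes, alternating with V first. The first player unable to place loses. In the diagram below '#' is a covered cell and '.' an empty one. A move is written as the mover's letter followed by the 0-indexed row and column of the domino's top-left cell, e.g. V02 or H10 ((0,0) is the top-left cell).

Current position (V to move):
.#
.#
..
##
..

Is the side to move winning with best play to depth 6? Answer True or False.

[.#/.#/../##/..] V move#1: V00:-1/##/##/../##/..*, V10:-1/.#/##/#./##/..
[##/##/../##/..] H move#2: H20:+1/##/##/##/##/..*, H40:+1/##/##/../##/##
[##/##/##/##/..] end (terminal -1, V#3); searched .#/.#/../##/.. to 6

V winning at [.#/.#/../##/..]: False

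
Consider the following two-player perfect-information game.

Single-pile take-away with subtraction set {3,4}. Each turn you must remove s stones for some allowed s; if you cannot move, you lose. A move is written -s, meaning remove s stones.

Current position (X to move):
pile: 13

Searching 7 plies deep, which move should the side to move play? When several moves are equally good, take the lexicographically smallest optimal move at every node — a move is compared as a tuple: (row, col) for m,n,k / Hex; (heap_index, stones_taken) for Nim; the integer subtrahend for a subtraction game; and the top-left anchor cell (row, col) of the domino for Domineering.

X's best at [13]: -4

p1 X@[13]: -3[10]-1 -4[9]+1*
p2 O@[9]: -3[6]-1* -4[5]-1
p3 X@[6]: -3[3]-1 -4[2]+1*
p4 O@[2] terminal -1; root [13] d7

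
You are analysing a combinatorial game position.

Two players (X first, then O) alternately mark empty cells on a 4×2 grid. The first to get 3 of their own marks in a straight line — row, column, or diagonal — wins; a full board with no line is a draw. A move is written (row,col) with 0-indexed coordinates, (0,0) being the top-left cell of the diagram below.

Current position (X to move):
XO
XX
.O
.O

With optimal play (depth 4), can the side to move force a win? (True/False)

X winning at [XO/XX/.O/.O]: True

[XO/XX/.O/.O] X move#1: (2,0):+1/XO/XX/XO/.O*, (3,0):+0/XO/XX/.O/XO
[XO/XX/XO/.O] end (terminal -1, O#2); searched XO/XX/.O/.O to 4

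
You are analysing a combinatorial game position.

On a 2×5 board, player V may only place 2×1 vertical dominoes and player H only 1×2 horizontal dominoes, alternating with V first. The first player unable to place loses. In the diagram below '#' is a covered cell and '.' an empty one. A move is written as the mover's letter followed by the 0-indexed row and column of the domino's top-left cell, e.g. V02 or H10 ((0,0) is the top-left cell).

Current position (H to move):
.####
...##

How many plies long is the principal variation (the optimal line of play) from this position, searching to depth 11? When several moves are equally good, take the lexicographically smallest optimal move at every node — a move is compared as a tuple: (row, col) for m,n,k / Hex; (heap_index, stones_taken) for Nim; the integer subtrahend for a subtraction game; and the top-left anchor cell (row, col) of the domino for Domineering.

ply 1, H at .####/...## | H10=+1→.####/##.##*; H11=-1→.####/.####
ply 2: .####/##.## is terminal -1 (V); from .####/...## depth 11

PV length from [.####/...##]: 1 ply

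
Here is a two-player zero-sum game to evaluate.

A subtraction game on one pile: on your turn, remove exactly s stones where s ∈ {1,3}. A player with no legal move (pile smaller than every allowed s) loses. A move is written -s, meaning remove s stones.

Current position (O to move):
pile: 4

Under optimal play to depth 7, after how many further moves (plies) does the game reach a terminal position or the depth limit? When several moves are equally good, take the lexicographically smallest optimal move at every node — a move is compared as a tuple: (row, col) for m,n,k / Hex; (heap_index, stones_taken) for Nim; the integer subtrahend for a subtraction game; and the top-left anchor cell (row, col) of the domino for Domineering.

[4] O move#1: -1:-1/3*, -3:-1/1
[3] X move#2: -1:+1/2*, -3:+1/0
[2] O move#3: -1:-1/1*
[1] X move#4: -1:+1/0*
[0] end (terminal -1, O#5); searched 4 to 7

PV length from [4]: 4 plies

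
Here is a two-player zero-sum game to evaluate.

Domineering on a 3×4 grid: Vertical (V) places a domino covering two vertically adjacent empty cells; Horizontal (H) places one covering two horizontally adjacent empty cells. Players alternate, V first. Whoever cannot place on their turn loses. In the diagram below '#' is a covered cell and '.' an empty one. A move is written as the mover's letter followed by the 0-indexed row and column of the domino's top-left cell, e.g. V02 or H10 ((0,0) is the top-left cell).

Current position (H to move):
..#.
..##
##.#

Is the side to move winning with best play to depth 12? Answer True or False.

ply 1, H at ..#./..##/##.# | H00=+1→###./..##/##.#*; H10=+1→..#./####/##.#
ply 2: ###./..##/##.# is terminal -1 (V); from ..#./..##/##.# depth 12

H winning at [..#./..##/##.#]: True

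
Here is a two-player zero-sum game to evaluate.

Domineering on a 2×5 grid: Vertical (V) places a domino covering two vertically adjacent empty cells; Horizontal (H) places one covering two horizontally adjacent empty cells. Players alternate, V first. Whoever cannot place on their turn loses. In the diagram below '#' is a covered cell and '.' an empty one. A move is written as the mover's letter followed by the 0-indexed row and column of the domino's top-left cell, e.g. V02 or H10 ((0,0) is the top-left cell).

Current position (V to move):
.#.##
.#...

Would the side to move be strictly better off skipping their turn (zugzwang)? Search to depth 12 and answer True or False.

p1 V@[.#.##/.#...]: V00[##.##/##...]-1 V02[.####/.##..]+1*
p2 H@[.####/.##..]: H13[.####/.####]-1*
p3 V@[.####/.####]: V00[#####/#####]+1*
p4 H@[#####/#####] terminal -1; root [.#.##/.#...] d12
pass branch (H moves first from the same position):
  | p1 H@[.#.##/.#...]: H12[.#.##/.###.]-1* H13[.#.##/.#.##]-1
  | p2 V@[.#.##/.###.]: V00[##.##/####.]+1*
  | p3 H@[##.##/####.] terminal -1; root [.#.##/.#...] d12
V moving scores +1; V passing scores +1

zugzwang(.#.##/.#..., V) = False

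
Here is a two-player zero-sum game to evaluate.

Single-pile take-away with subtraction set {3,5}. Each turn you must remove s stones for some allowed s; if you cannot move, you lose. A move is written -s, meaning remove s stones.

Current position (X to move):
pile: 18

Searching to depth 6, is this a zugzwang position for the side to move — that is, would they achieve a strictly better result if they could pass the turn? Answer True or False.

ply 1, X at 18 | -3=-1→15*; -5=-1→13
ply 2, O at 15 | -3=-1→12; -5=+1→10*
ply 3, X at 10 | -3=-1→7*; -5=-1→5
ply 4, O at 7 | -3=-1→4; -5=+1→2*
ply 5: 2 is terminal -1 (X); from 18 depth 6
pass branch (O moves first from the same position):
  | ply 1, O at 18 | -3=-1→15*; -5=-1→13
  | ply 2, X at 15 | -3=-1→12; -5=+1→10*
  | ply 3, O at 10 | -3=-1→7*; -5=-1→5
  | ply 4, X at 7 | -3=-1→4; -5=+1→2*
  | ply 5: 2 is terminal -1 (O); from 18 depth 6
X moving scores -1; X passing scores +1

zugzwang(18, X) = True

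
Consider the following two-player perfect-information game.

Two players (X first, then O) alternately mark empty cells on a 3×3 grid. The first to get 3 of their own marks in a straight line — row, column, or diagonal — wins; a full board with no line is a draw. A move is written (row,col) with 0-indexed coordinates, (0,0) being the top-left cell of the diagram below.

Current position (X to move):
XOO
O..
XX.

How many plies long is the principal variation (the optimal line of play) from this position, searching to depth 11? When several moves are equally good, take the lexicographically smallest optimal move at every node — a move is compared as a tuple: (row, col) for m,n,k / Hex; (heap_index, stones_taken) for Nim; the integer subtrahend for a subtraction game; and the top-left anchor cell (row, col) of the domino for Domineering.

p1 X@[XOO/O../XX.]: (1,1)[XOO/OX./XX.]+0 (1,2)[XOO/O.X/XX.]+0 (2,2)[XOO/O../XXX]+1*
p2 O@[XOO/O../XXX] terminal -1; root [XOO/O../XX.] d11

PV length from [XOO/O../XX.]: 1 ply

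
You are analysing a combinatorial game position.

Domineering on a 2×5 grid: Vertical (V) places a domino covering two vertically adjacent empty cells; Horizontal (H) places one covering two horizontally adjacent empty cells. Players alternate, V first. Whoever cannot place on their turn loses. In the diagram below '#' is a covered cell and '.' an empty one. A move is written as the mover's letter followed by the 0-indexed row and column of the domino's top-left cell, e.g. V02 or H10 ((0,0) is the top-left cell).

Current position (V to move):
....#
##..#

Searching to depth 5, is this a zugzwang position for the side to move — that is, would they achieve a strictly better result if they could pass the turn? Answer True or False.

p1 V@[....#/##..#]: V02[..#.#/###.#]+1* V03[...##/##.##]-1
p2 H@[..#.#/###.#]: H00[###.#/###.#]-1*
p3 V@[###.#/###.#]: V03[#####/#####]+1*
p4 H@[#####/#####] terminal -1; root [....#/##..#] d5
pass branch (H moves first from the same position):
  | p1 H@[....#/##..#]: H00[##..#/##..#]-1 H01[.##.#/##..#]-1 H02[..###/##..#]+1* H12[....#/#####]+1
  | p2 V@[..###/##..#] terminal -1; root [....#/##..#] d5
V moving scores +1; V passing scores -1

zugzwang(....#/##..#, V) = False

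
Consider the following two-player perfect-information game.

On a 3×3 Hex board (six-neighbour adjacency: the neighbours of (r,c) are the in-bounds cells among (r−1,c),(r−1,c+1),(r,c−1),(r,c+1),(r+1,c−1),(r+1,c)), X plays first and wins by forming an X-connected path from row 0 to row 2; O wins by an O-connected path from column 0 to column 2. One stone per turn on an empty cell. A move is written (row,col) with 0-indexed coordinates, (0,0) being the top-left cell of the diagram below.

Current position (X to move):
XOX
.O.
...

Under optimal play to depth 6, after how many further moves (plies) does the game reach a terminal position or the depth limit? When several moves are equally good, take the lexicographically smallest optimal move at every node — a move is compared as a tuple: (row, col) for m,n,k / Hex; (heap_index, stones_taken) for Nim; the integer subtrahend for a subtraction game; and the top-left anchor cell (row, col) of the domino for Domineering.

[XOX/.O./...] X move#1: (1,0):+1/XOX/XO./...*, (1,2):+1/XOX/.OX/..., (2,0):+1/XOX/.O./X.., (2,1):-1/XOX/.O./.X., (2,2):-1/XOX/.O./..X
[XOX/XO./...] O move#2: (1,2):-1/XOX/XOO/...*, (2,0):-1/XOX/XO./O.., (2,1):-1/XOX/XO./.O., (2,2):-1/XOX/XO./..O
[XOX/XOO/...] X move#3: (2,0):+1/XOX/XOO/X..*, (2,1):-1/XOX/XOO/.X., (2,2):-1/XOX/XOO/..X
[XOX/XOO/X..] end (terminal -1, O#4); searched XOX/.O./... to 6

PV length from [XOX/.O./...]: 3 plies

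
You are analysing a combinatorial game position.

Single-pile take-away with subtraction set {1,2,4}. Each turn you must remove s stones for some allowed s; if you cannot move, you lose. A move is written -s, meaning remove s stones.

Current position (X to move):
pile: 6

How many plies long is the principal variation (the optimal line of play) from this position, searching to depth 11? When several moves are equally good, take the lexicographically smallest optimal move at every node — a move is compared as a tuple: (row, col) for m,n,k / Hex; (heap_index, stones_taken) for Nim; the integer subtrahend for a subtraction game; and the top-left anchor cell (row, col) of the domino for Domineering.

PV length from [6]: 4 plies

p1 X@[6]: -1[5]-1* -2[4]-1 -4[2]-1
p2 O@[5]: -1[4]-1 -2[3]+1* -4[1]-1
p3 X@[3]: -1[2]-1* -2[1]-1
p4 O@[2]: -1[1]-1 -2[0]+1*
p5 X@[0] terminal -1; root [6] d11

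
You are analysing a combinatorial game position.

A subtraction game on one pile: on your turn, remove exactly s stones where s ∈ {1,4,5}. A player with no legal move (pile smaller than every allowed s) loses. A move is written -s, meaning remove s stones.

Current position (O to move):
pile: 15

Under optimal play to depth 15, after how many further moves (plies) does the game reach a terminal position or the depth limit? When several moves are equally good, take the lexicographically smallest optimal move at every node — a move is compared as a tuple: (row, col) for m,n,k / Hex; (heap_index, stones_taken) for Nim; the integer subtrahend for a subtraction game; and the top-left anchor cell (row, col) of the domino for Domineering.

PV length from [15]: 7 plies

p1 O@[15]: -1[14]-1 -4[11]-1 -5[10]+1*
p2 X@[10]: -1[9]-1* -4[6]-1 -5[5]-1
p3 O@[9]: -1[8]+1* -4[5]-1 -5[4]-1
p4 X@[8]: -1[7]-1* -4[4]-1 -5[3]-1
p5 O@[7]: -1[6]-1 -4[3]-1 -5[2]+1*
p6 X@[2]: -1[1]-1*
p7 O@[1]: -1[0]+1*
p8 X@[0] terminal -1; root [15] d15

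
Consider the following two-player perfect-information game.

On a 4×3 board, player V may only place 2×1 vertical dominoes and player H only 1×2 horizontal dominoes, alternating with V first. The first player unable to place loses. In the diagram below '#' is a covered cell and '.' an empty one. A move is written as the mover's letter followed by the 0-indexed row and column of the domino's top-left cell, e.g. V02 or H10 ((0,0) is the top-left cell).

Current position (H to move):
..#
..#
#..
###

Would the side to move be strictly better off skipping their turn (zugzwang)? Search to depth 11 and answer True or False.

zugzwang(..#/..#/#../###, H) = False

ply 1, H at ..#/..#/#../### | H00=-1→###/..#/#../###; H10=+1→..#/###/#../###*; H21=-1→..#/..#/###/###
ply 2: ..#/###/#../### is terminal -1 (V); from ..#/..#/#../### depth 11
if H skipped the turn, V would face:
~ ply 1, V at ..#/..#/#../### | V00=+1→#.#/#.#/#../###*; V01=+1→.##/.##/#../###; V11=-1→..#/.##/##./###
~ ply 2, H at #.#/#.#/#../### | H21=-1→#.#/#.#/###/###*
~ ply 3, V at #.#/#.#/###/### | V01=+1→###/###/###/###*
~ ply 4: ###/###/###/### is terminal -1 (H); from ..#/..#/#../### depth 11
compare (H): move=+1 vs pass=-1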